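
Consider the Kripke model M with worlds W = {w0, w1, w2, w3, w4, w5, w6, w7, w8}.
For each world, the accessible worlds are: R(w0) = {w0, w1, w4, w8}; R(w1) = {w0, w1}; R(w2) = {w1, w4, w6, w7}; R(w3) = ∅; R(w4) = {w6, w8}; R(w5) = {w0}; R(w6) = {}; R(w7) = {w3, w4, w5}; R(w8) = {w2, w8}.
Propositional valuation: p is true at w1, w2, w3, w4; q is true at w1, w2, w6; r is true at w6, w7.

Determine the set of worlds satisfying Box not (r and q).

w0, w1, w3, w5, w6, w7, w8

Recall that Box ψ holds at a world iff ψ holds at every accessible world, and Dia ψ holds iff ψ holds at some accessible world.
Let φ = Box not (r and q). Evaluate φ at each world:
  w0 (successors {w0, w1, w4, w8}): φ is true.
  w1 (successors {w0, w1}): φ is true.
  w2 (successors {w1, w4, w6, w7}): φ is false.
  w3 (successors ∅): φ is true.
  w4 (successors {w6, w8}): φ is false.
  w5 (successors {w0}): φ is true.
  w6 (successors ∅): φ is true.
  w7 (successors {w3, w4, w5}): φ is true.
  w8 (successors {w2, w8}): φ is true.
For instance, at w1:
  At w1: Box not (r and q) requires not (r and q) at every successor {w0, w1}.
    At w0: not (r and q) is true.
    At w1: not (r and q) is true.
  So Box not (r and q) is true at w1.
Satisfying worlds: {w0, w1, w3, w5, w6, w7, w8}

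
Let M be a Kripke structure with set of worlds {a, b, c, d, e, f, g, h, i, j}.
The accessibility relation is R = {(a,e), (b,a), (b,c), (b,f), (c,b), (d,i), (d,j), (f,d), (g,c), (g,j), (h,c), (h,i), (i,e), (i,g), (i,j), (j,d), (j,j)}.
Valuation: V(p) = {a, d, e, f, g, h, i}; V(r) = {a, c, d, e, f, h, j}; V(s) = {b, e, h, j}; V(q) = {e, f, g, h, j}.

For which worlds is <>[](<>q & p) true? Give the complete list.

Let φ = <>[](<>q & p). Evaluate φ at each world:
  a (successors {e}): φ is true.
  b (successors {a, c, f}): φ is true.
  c (successors {b}): φ is false.
  d (successors {i, j}): φ is false.
  e (successors ∅): φ is false.
  f (successors {d}): φ is false.
  g (successors {c, j}): φ is false.
  h (successors {c, i}): φ is false.
  i (successors {e, g, j}): φ is true.
  j (successors {d, j}): φ is false.
For instance, at c:
  At c: <>[](<>q & p) requires [](<>q & p) at some successor in {b}.
    At b: [](<>q & p) is false.
  So <>[](<>q & p) is false at c.
Satisfying worlds: {a, b, i}

a, b, i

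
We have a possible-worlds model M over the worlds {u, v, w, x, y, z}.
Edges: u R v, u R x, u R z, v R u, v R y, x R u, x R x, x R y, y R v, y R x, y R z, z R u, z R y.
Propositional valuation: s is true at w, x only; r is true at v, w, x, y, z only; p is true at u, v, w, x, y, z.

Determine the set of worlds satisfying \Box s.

w

Let φ = \Box s. Evaluate φ at each world:
  u (successors {v, x, z}): φ is false.
  v (successors {u, y}): φ is false.
  w (successors ∅): φ is true.
  x (successors {u, x, y}): φ is false.
  y (successors {v, x, z}): φ is false.
  z (successors {u, y}): φ is false.
For instance, at x:
  At x: \Box s requires s at every successor {u, x, y}.
    s fails at u, so \Box s is false at x.
Satisfying worlds: {w}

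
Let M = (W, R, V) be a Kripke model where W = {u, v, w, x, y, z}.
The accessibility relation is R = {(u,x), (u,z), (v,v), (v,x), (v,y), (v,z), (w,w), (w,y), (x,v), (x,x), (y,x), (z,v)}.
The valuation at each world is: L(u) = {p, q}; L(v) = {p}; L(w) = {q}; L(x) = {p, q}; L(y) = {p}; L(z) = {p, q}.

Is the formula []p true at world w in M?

Recall that []ψ holds at a world iff ψ holds at every accessible world, and <>ψ holds iff ψ holds at some accessible world.
At w: []p requires p at every successor {w, y}.
  p fails at w, so []p is false at w.

No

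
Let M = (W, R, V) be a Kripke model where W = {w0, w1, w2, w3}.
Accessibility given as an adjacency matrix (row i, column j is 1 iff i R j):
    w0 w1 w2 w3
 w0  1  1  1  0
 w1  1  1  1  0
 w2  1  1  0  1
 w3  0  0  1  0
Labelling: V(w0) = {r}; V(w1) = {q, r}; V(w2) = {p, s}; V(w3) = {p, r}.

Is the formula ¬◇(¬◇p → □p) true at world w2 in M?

At w2: ◇(¬◇p → □p) is true, so ¬◇(¬◇p → □p) is false.
  At w2: ◇(¬◇p → □p) requires ¬◇p → □p at some successor in {w0, w1, w3}.
    ¬◇p → □p holds at w0, so ◇(¬◇p → □p) is true at w2.
      At w0: ¬◇p is false, □p is false, so ¬◇p → □p is true.

No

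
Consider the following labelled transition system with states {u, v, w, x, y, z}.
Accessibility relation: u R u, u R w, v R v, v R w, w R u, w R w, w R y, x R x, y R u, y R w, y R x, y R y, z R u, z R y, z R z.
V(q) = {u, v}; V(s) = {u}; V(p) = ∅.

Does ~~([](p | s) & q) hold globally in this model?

No

Let φ = ~~([](p | s) & q). Evaluate φ at each world:
  u (successors {u, w}): φ is false.
  v (successors {v, w}): φ is false.
  w (successors {u, w, y}): φ is false.
  x (successors {x}): φ is false.
  y (successors {u, w, x, y}): φ is false.
  z (successors {u, y, z}): φ is false.
Detail at u (counterexample):
  At u: ~([](p | s) & q) is true, so ~~([](p | s) & q) is false.
    At u: [](p | s) & q is false, so ~([](p | s) & q) is true.
      At u: [](p | s) is false, q is true, so [](p | s) & q is false.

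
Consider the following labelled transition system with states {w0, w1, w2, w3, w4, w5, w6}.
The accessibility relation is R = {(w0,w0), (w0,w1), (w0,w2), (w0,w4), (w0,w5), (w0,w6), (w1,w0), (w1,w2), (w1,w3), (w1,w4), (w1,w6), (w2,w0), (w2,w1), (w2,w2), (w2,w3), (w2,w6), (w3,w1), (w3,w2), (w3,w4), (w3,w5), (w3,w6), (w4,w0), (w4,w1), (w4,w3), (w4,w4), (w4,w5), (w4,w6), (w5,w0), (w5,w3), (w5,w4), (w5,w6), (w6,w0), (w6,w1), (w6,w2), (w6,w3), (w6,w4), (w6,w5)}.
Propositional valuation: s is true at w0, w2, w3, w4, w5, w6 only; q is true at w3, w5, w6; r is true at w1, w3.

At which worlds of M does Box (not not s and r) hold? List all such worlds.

Let φ = Box (not not s and r). Evaluate φ at each world:
  w0 (successors {w0, w1, w2, w4, w5, w6}): φ is false.
  w1 (successors {w0, w2, w3, w4, w6}): φ is false.
  w2 (successors {w0, w1, w2, w3, w6}): φ is false.
  w3 (successors {w1, w2, w4, w5, w6}): φ is false.
  w4 (successors {w0, w1, w3, w4, w5, w6}): φ is false.
  w5 (successors {w0, w3, w4, w6}): φ is false.
  w6 (successors {w0, w1, w2, w3, w4, w5}): φ is false.
For instance, at w6:
  At w6: Box (not not s and r) requires not not s and r at every successor {w0, w1, w2, w3, w4, w5}.
    not not s and r fails at w0, so Box (not not s and r) is false at w6.
Satisfying worlds: none.

none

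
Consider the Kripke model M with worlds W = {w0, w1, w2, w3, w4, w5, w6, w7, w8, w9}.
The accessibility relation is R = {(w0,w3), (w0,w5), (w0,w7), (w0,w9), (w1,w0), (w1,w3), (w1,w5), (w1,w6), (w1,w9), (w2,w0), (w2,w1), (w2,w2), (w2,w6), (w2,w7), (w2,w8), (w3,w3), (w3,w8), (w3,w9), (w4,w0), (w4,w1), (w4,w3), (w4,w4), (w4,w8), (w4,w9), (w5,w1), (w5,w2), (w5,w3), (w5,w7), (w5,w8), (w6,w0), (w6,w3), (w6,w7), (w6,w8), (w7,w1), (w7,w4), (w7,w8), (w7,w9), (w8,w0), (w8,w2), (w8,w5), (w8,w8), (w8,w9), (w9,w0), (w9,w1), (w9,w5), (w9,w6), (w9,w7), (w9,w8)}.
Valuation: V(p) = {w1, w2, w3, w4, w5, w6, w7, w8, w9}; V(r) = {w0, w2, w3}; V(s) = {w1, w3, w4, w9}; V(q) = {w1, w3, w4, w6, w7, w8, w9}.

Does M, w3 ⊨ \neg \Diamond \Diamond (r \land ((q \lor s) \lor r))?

No

Recall that \Diamond ψ holds at a world iff ψ holds at some accessible world.
At w3: \Diamond \Diamond (r \land ((q \lor s) \lor r)) is true, so \neg \Diamond \Diamond (r \land ((q \lor s) \lor r)) is false.
  At w3: \Diamond \Diamond (r \land ((q \lor s) \lor r)) requires \Diamond (r \land ((q \lor s) \lor r)) at some successor in {w3, w8, w9}.
    \Diamond (r \land ((q \lor s) \lor r)) holds at w3, so \Diamond \Diamond (r \land ((q \lor s) \lor r)) is true at w3.
      At w3: \Diamond (r \land ((q \lor s) \lor r)) requires r \land ((q \lor s) \lor r) at some successor in {w3, w8, w9}.
        r \land ((q \lor s) \lor r) holds at w3, so \Diamond (r \land ((q \lor s) \lor r)) is true at w3.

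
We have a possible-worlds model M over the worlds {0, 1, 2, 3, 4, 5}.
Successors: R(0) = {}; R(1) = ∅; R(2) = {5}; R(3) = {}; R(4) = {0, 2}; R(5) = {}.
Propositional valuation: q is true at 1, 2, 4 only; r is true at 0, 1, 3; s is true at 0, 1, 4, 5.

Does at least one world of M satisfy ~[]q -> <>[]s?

Let φ = ~[]q -> <>[]s. Evaluate φ at each world:
  0 (successors ∅): φ is true.
  1 (successors ∅): φ is true.
  2 (successors {5}): φ is true.
  3 (successors ∅): φ is true.
  4 (successors {0, 2}): φ is true.
  5 (successors ∅): φ is true.
Detail at 0 (witness):
  At 0: ~[]q is false, <>[]s is false, so ~[]q -> <>[]s is true.
    At 0: []q is true, so ~[]q is false.
      At 0: no accessible worlds, so []q holds vacuously.
    At 0: no accessible worlds, so <>[]s is false.

Yes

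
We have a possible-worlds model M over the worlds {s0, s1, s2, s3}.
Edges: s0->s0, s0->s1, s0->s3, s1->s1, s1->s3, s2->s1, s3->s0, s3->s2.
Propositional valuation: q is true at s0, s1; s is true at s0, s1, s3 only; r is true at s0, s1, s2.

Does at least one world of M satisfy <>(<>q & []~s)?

Let φ = <>(<>q & []~s). Evaluate φ at each world:
  s0 (successors {s0, s1, s3}): φ is false.
  s1 (successors {s1, s3}): φ is false.
  s2 (successors {s1}): φ is false.
  s3 (successors {s0, s2}): φ is false.
For instance, at s3:
  At s3: <>(<>q & []~s) requires <>q & []~s at some successor in {s0, s2}.
    At s0: <>q & []~s is false.
    At s2: <>q & []~s is false.
  So <>(<>q & []~s) is false at s3.

No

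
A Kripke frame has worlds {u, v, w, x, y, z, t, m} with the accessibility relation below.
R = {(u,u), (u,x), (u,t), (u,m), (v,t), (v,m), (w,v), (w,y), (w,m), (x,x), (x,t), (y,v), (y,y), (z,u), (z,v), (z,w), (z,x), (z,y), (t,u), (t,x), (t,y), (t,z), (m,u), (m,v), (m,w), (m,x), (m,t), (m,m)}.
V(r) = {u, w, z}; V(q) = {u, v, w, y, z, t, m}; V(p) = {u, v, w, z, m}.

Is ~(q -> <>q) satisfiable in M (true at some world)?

No

Recall that <>ψ holds at a world iff ψ holds at some accessible world.
Let φ = ~(q -> <>q). Evaluate φ at each world:
  u (successors {u, x, t, m}): φ is false.
  v (successors {t, m}): φ is false.
  w (successors {v, y, m}): φ is false.
  x (successors {x, t}): φ is false.
  y (successors {v, y}): φ is false.
  z (successors {u, v, w, x, y}): φ is false.
  t (successors {u, x, y, z}): φ is false.
  m (successors {u, v, w, x, t, m}): φ is false.
For instance, at w:
  At w: q -> <>q is true, so ~(q -> <>q) is false.
    At w: q is true, <>q is true, so q -> <>q is true.
      At w: <>q requires q at some successor in {v, y, m}.
        q holds at v, so <>q is true at w.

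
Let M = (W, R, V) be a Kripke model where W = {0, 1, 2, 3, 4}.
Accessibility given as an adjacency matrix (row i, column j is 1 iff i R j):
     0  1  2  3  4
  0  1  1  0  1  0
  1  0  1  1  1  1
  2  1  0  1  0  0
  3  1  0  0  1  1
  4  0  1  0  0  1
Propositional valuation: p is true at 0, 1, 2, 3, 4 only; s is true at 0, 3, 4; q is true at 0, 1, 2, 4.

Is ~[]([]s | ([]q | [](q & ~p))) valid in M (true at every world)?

Recall that []ψ holds at a world iff ψ holds at every accessible world, and <>ψ holds iff ψ holds at some accessible world.
Let φ = ~[]([]s | ([]q | [](q & ~p))). Evaluate φ at each world:
  0 (successors {0, 1, 3}): φ is true.
  1 (successors {1, 2, 3, 4}): φ is true.
  2 (successors {0, 2}): φ is true.
  3 (successors {0, 3, 4}): φ is true.
  4 (successors {1, 4}): φ is true.
For instance, at 2:
  At 2: []([]s | ([]q | [](q & ~p))) is false, so ~[]([]s | ([]q | [](q & ~p))) is true.
    At 2: []([]s | ([]q | [](q & ~p))) requires []s | ([]q | [](q & ~p)) at every successor {0, 2}.
      []s | ([]q | [](q & ~p)) fails at 0, so []([]s | ([]q | [](q & ~p))) is false at 2.

Yes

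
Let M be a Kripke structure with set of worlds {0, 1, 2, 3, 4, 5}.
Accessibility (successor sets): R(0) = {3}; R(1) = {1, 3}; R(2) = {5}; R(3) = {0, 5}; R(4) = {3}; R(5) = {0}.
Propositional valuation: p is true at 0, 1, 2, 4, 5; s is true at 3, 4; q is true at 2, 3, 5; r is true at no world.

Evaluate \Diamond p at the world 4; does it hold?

At 4: \Diamond p requires p at some successor in {3}.
  At 3: p is false.
So \Diamond p is false at 4.

No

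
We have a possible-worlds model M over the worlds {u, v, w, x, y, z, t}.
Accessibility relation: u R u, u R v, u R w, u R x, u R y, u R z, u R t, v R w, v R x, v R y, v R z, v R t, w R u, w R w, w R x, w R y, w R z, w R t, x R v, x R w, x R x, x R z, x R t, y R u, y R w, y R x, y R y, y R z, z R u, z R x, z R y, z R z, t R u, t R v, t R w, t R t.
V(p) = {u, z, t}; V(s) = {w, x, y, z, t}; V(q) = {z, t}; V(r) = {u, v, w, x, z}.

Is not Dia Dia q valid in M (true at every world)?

No

Let φ = not Dia Dia q. Evaluate φ at each world:
  u (successors {u, v, w, x, y, z, t}): φ is false.
  v (successors {w, x, y, z, t}): φ is false.
  w (successors {u, w, x, y, z, t}): φ is false.
  x (successors {v, w, x, z, t}): φ is false.
  y (successors {u, w, x, y, z}): φ is false.
  z (successors {u, x, y, z}): φ is false.
  t (successors {u, v, w, t}): φ is false.
Detail at u (counterexample):
  At u: Dia Dia q is true, so not Dia Dia q is false.
    At u: Dia Dia q requires Dia q at some successor in {u, v, w, x, y, z, t}.
      Dia q holds at u, so Dia Dia q is true at u.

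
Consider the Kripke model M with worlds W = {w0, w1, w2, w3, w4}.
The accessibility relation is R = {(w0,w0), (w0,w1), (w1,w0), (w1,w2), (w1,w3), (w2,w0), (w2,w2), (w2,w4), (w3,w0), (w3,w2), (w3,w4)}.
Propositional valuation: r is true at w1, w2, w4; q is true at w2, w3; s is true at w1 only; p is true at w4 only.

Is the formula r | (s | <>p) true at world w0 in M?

No

At w0: r is false, s | <>p is false, so r | (s | <>p) is false.
  At w0: s is false, <>p is false, so s | <>p is false.
    At w0: <>p requires p at some successor in {w0, w1}.
      At w0: p is false.
      At w1: p is false.
    So <>p is false at w0.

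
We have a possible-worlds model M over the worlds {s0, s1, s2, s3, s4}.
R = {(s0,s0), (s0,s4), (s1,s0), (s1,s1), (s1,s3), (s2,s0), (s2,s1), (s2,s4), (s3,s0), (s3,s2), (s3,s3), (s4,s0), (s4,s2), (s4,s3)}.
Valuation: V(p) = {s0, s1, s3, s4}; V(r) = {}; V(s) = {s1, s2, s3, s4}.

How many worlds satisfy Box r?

Let φ = Box r. Evaluate φ at each world:
  s0 (successors {s0, s4}): φ is false.
  s1 (successors {s0, s1, s3}): φ is false.
  s2 (successors {s0, s1, s4}): φ is false.
  s3 (successors {s0, s2, s3}): φ is false.
  s4 (successors {s0, s2, s3}): φ is false.
For instance, at s2:
  At s2: Box r requires r at every successor {s0, s1, s4}.
    r fails at s0, so Box r is false at s2.
Satisfying worlds: none.

0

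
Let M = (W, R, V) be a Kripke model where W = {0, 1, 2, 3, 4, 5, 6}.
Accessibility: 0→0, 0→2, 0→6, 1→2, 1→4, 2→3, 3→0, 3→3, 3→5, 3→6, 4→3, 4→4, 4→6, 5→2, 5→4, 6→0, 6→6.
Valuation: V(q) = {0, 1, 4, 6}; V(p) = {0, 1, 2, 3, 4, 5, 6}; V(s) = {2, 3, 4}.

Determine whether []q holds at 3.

Recall that []ψ holds at a world iff ψ holds at every accessible world, and <>ψ holds iff ψ holds at some accessible world.
At 3: []q requires q at every successor {0, 3, 5, 6}.
  q fails at 3, so []q is false at 3.

No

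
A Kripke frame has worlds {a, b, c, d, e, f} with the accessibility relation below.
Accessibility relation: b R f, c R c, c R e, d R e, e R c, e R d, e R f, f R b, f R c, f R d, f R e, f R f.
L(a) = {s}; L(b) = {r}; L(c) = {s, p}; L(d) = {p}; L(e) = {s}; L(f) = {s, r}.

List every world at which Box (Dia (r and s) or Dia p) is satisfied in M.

a, b, c, d

Recall that Box ψ holds at a world iff ψ holds at every accessible world, and Dia ψ holds iff ψ holds at some accessible world.
Let φ = Box (Dia (r and s) or Dia p). Evaluate φ at each world:
  a (successors ∅): φ is true.
  b (successors {f}): φ is true.
  c (successors {c, e}): φ is true.
  d (successors {e}): φ is true.
  e (successors {c, d, f}): φ is false.
  f (successors {b, c, d, e, f}): φ is false.
For instance, at d:
  At d: Box (Dia (r and s) or Dia p) requires Dia (r and s) or Dia p at every successor {e}.
      At e: Dia (r and s) is true, Dia p is true, so Dia (r and s) or Dia p is true.
  So Box (Dia (r and s) or Dia p) is true at d.
Satisfying worlds: {a, b, c, d}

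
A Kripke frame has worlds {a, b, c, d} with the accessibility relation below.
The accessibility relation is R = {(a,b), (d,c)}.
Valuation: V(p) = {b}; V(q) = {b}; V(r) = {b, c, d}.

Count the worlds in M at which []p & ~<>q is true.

Recall that []ψ holds at a world iff ψ holds at every accessible world, and <>ψ holds iff ψ holds at some accessible world.
Let φ = []p & ~<>q. Evaluate φ at each world:
  a (successors {b}): φ is false.
  b (successors ∅): φ is true.
  c (successors ∅): φ is true.
  d (successors {c}): φ is false.
For instance, at d:
  At d: []p is false, ~<>q is true, so []p & ~<>q is false.
    At d: []p requires p at every successor {c}.
      p fails at c, so []p is false at d.
    At d: <>q is false, so ~<>q is true.
      At d: <>q requires q at some successor in {c}.
        At c: q is false.
      So <>q is false at d.
Satisfying worlds: {b, c}

2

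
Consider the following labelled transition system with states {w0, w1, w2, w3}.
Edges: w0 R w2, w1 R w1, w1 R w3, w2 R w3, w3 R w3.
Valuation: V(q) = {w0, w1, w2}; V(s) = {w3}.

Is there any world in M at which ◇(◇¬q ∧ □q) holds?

No

Recall that □ψ holds at a world iff ψ holds at every accessible world, and ◇ψ holds iff ψ holds at some accessible world.
Let φ = ◇(◇¬q ∧ □q). Evaluate φ at each world:
  w0 (successors {w2}): φ is false.
  w1 (successors {w1, w3}): φ is false.
  w2 (successors {w3}): φ is false.
  w3 (successors {w3}): φ is false.
For instance, at w3:
  At w3: ◇(◇¬q ∧ □q) requires ◇¬q ∧ □q at some successor in {w3}.
    At w3: ◇¬q ∧ □q is false.
  So ◇(◇¬q ∧ □q) is false at w3.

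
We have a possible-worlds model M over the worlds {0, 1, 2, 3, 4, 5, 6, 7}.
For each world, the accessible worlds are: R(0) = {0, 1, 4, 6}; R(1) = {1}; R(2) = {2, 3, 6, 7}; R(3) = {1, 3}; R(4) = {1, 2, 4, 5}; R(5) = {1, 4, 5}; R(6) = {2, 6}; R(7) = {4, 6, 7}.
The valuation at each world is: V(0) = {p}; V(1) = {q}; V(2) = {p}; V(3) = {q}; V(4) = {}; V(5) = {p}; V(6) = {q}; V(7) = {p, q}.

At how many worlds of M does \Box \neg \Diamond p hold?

2

Let φ = \Box \neg \Diamond p. Evaluate φ at each world:
  0 (successors {0, 1, 4, 6}): φ is false.
  1 (successors {1}): φ is true.
  2 (successors {2, 3, 6, 7}): φ is false.
  3 (successors {1, 3}): φ is true.
  4 (successors {1, 2, 4, 5}): φ is false.
  5 (successors {1, 4, 5}): φ is false.
  6 (successors {2, 6}): φ is false.
  7 (successors {4, 6, 7}): φ is false.
For instance, at 3:
  At 3: \Box \neg \Diamond p requires \neg \Diamond p at every successor {1, 3}.
      At 1: \Diamond p is false, so \neg \Diamond p is true.
      At 3: \Diamond p is false, so \neg \Diamond p is true.
  So \Box \neg \Diamond p is true at 3.
Satisfying worlds: {1, 3}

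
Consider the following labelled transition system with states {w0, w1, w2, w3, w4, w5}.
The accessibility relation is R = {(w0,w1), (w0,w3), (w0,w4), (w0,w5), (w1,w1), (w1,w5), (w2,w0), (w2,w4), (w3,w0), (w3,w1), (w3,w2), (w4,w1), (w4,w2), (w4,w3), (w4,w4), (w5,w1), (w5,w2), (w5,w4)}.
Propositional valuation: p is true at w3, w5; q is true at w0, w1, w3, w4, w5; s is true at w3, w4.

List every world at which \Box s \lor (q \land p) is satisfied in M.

w3, w5

Recall that \Box ψ holds at a world iff ψ holds at every accessible world, and \Diamond ψ holds iff ψ holds at some accessible world.
Let φ = \Box s \lor (q \land p). Evaluate φ at each world:
  w0 (successors {w1, w3, w4, w5}): φ is false.
  w1 (successors {w1, w5}): φ is false.
  w2 (successors {w0, w4}): φ is false.
  w3 (successors {w0, w1, w2}): φ is true.
  w4 (successors {w1, w2, w3, w4}): φ is false.
  w5 (successors {w1, w2, w4}): φ is true.
For instance, at w3:
  At w3: \Box s is false, q \land p is true, so \Box s \lor (q \land p) is true.
    At w3: \Box s requires s at every successor {w0, w1, w2}.
      s fails at w0, so \Box s is false at w3.
Satisfying worlds: {w3, w5}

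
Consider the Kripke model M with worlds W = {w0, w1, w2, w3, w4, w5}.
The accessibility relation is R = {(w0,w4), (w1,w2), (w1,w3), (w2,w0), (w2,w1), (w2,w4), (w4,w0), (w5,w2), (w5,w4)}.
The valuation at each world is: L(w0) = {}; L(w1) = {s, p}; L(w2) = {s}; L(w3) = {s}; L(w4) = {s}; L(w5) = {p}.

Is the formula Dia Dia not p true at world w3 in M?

No

At w3: no accessible worlds, so Dia Dia not p is false.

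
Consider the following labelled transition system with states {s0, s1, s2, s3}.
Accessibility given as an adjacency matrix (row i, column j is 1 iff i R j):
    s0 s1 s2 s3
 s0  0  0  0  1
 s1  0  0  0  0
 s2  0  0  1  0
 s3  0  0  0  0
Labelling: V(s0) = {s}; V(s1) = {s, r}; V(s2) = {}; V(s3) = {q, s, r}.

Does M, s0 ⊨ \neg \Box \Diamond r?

At s0: \Box \Diamond r is false, so \neg \Box \Diamond r is true.
  At s0: \Box \Diamond r requires \Diamond r at every successor {s3}.
    \Diamond r fails at s3, so \Box \Diamond r is false at s0.
      At s3: no accessible worlds, so \Diamond r is false.

Yes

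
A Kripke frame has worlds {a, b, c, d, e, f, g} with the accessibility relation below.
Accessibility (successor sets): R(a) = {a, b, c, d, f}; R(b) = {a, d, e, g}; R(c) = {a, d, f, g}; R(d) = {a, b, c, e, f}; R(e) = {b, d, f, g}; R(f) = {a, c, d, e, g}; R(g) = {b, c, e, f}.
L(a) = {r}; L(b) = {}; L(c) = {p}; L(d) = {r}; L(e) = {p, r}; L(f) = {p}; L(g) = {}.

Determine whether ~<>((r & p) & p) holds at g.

At g: <>((r & p) & p) is true, so ~<>((r & p) & p) is false.
  At g: <>((r & p) & p) requires (r & p) & p at some successor in {b, c, e, f}.
    (r & p) & p holds at e, so <>((r & p) & p) is true at g.

No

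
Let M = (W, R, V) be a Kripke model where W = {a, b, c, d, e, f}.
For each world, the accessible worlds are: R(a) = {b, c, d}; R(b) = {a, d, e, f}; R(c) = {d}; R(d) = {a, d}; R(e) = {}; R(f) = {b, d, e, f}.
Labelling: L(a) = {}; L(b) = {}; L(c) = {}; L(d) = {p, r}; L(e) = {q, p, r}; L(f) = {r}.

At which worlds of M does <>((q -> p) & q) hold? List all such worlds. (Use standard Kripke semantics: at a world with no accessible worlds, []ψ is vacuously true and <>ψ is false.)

b, f

Recall that <>ψ holds at a world iff ψ holds at some accessible world.
Let φ = <>((q -> p) & q). Evaluate φ at each world:
  a (successors {b, c, d}): φ is false.
  b (successors {a, d, e, f}): φ is true.
  c (successors {d}): φ is false.
  d (successors {a, d}): φ is false.
  e (successors ∅): φ is false.
  f (successors {b, d, e, f}): φ is true.
For instance, at c:
  At c: <>((q -> p) & q) requires (q -> p) & q at some successor in {d}.
    At d: (q -> p) & q is false.
  So <>((q -> p) & q) is false at c.
Satisfying worlds: {b, f}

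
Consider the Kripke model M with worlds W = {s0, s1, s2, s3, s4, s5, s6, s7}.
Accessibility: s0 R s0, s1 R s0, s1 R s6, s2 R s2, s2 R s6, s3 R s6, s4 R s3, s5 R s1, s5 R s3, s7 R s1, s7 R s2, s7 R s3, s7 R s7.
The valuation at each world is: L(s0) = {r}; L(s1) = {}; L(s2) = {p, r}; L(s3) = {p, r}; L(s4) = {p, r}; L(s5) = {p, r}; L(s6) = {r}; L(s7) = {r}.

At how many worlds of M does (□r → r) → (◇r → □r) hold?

6

Recall that □ψ holds at a world iff ψ holds at every accessible world, and ◇ψ holds iff ψ holds at some accessible world.
Let φ = (□r → r) → (◇r → □r). Evaluate φ at each world:
  s0 (successors {s0}): φ is true.
  s1 (successors {s0, s6}): φ is true.
  s2 (successors {s2, s6}): φ is true.
  s3 (successors {s6}): φ is true.
  s4 (successors {s3}): φ is true.
  s5 (successors {s1, s3}): φ is false.
  s6 (successors ∅): φ is true.
  s7 (successors {s1, s2, s3, s7}): φ is false.
For instance, at s3:
  At s3: □r → r is true, ◇r → □r is true, so (□r → r) → (◇r → □r) is true.
    At s3: □r is true, r is true, so □r → r is true.
      At s3: □r requires r at every successor {s6}.
        At s6: r is true.
      So □r is true at s3.
    At s3: ◇r is true, □r is true, so ◇r → □r is true.
      At s3: ◇r requires r at some successor in {s6}.
        r holds at s6, so ◇r is true at s3.
      At s3: □r requires r at every successor {s6}.
        At s6: r is true.
      So □r is true at s3.
Satisfying worlds: {s0, s1, s2, s3, s4, s6}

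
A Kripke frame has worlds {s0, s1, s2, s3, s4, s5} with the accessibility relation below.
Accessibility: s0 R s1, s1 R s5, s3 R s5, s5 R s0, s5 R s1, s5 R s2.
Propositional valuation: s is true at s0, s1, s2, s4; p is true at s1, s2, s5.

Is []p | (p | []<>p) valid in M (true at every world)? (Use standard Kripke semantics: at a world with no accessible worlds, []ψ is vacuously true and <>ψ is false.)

Let φ = []p | (p | []<>p). Evaluate φ at each world:
  s0 (successors {s1}): φ is true.
  s1 (successors {s5}): φ is true.
  s2 (successors ∅): φ is true.
  s3 (successors {s5}): φ is true.
  s4 (successors ∅): φ is true.
  s5 (successors {s0, s1, s2}): φ is true.
For instance, at s1:
  At s1: []p is true, p | []<>p is true, so []p | (p | []<>p) is true.
    At s1: []p requires p at every successor {s5}.
      At s5: p is true.
    So []p is true at s1.
    At s1: p is true, []<>p is true, so p | []<>p is true.
      At s1: []<>p requires <>p at every successor {s5}.
        At s5: <>p is true.
      So []<>p is true at s1.

Yes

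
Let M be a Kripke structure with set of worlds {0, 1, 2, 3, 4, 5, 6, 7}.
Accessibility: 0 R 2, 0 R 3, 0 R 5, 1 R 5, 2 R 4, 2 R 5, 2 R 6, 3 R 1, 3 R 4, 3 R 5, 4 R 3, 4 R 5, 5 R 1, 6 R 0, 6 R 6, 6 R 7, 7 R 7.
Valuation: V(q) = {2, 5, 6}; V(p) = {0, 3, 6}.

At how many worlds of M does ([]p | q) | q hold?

Recall that []ψ holds at a world iff ψ holds at every accessible world, and <>ψ holds iff ψ holds at some accessible world.
Let φ = ([]p | q) | q. Evaluate φ at each world:
  0 (successors {2, 3, 5}): φ is false.
  1 (successors {5}): φ is false.
  2 (successors {4, 5, 6}): φ is true.
  3 (successors {1, 4, 5}): φ is false.
  4 (successors {3, 5}): φ is false.
  5 (successors {1}): φ is true.
  6 (successors {0, 6, 7}): φ is true.
  7 (successors {7}): φ is false.
For instance, at 0:
  At 0: []p | q is false, q is false, so ([]p | q) | q is false.
    At 0: []p is false, q is false, so []p | q is false.
      At 0: []p requires p at every successor {2, 3, 5}.
        p fails at 2, so []p is false at 0.
Satisfying worlds: {2, 5, 6}

3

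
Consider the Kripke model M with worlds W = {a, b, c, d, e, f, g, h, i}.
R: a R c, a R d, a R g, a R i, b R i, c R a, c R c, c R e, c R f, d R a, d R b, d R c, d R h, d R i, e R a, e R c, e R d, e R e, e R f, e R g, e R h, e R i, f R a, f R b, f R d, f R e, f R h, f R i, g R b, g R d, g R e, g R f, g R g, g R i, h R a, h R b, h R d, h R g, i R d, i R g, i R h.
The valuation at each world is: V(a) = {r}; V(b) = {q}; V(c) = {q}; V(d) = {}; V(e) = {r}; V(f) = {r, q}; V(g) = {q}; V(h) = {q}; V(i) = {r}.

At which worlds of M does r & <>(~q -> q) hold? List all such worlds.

Let φ = r & <>(~q -> q). Evaluate φ at each world:
  a (successors {c, d, g, i}): φ is true.
  b (successors {i}): φ is false.
  c (successors {a, c, e, f}): φ is false.
  d (successors {a, b, c, h, i}): φ is false.
  e (successors {a, c, d, e, f, g, h, i}): φ is true.
  f (successors {a, b, d, e, h, i}): φ is true.
  g (successors {b, d, e, f, g, i}): φ is false.
  h (successors {a, b, d, g}): φ is false.
  i (successors {d, g, h}): φ is true.
For instance, at c:
  At c: r is false, <>(~q -> q) is true, so r & <>(~q -> q) is false.
    At c: <>(~q -> q) requires ~q -> q at some successor in {a, c, e, f}.
      ~q -> q holds at c, so <>(~q -> q) is true at c.
Satisfying worlds: {a, e, f, i}

a, e, f, i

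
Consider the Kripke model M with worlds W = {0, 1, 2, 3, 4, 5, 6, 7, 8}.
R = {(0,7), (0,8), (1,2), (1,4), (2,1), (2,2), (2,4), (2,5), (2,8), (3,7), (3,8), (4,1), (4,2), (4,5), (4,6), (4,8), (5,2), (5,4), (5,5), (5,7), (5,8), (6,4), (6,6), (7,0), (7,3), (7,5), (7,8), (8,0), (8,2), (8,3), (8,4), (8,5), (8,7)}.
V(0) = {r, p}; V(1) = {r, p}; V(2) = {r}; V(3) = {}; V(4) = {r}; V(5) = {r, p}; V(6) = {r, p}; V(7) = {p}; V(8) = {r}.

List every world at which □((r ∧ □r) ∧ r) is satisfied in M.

Recall that □ψ holds at a world iff ψ holds at every accessible world, and ◇ψ holds iff ψ holds at some accessible world.
Let φ = □((r ∧ □r) ∧ r). Evaluate φ at each world:
  0 (successors {7, 8}): φ is false.
  1 (successors {2, 4}): φ is true.
  2 (successors {1, 2, 4, 5, 8}): φ is false.
  3 (successors {7, 8}): φ is false.
  4 (successors {1, 2, 5, 6, 8}): φ is false.
  5 (successors {2, 4, 5, 7, 8}): φ is false.
  6 (successors {4, 6}): φ is true.
  7 (successors {0, 3, 5, 8}): φ is false.
  8 (successors {0, 2, 3, 4, 5, 7}): φ is false.
For instance, at 2:
  At 2: □((r ∧ □r) ∧ r) requires (r ∧ □r) ∧ r at every successor {1, 2, 4, 5, 8}.
    (r ∧ □r) ∧ r fails at 5, so □((r ∧ □r) ∧ r) is false at 2.
      At 5: r ∧ □r is false, r is true, so (r ∧ □r) ∧ r is false.
Satisfying worlds: {1, 6}

1, 6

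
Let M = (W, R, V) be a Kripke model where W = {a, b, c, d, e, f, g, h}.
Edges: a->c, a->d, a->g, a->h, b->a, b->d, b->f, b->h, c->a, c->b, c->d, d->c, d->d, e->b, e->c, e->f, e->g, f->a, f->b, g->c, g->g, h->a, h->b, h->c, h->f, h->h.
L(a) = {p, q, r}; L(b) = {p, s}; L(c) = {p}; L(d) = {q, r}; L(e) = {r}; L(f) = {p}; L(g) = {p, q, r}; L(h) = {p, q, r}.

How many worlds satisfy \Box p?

4

Let φ = \Box p. Evaluate φ at each world:
  a (successors {c, d, g, h}): φ is false.
  b (successors {a, d, f, h}): φ is false.
  c (successors {a, b, d}): φ is false.
  d (successors {c, d}): φ is false.
  e (successors {b, c, f, g}): φ is true.
  f (successors {a, b}): φ is true.
  g (successors {c, g}): φ is true.
  h (successors {a, b, c, f, h}): φ is true.
For instance, at a:
  At a: \Box p requires p at every successor {c, d, g, h}.
    p fails at d, so \Box p is false at a.
Satisfying worlds: {e, f, g, h}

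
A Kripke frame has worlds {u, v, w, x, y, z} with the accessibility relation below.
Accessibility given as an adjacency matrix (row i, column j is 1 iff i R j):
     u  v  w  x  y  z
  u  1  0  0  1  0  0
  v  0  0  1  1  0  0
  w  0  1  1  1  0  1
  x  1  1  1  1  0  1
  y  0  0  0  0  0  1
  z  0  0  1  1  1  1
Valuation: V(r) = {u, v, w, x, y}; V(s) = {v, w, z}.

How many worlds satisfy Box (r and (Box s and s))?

0

Recall that Box ψ holds at a world iff ψ holds at every accessible world, and Dia ψ holds iff ψ holds at some accessible world.
Let φ = Box (r and (Box s and s)). Evaluate φ at each world:
  u (successors {u, x}): φ is false.
  v (successors {w, x}): φ is false.
  w (successors {v, w, x, z}): φ is false.
  x (successors {u, v, w, x, z}): φ is false.
  y (successors {z}): φ is false.
  z (successors {w, x, y, z}): φ is false.
For instance, at v:
  At v: Box (r and (Box s and s)) requires r and (Box s and s) at every successor {w, x}.
    r and (Box s and s) fails at w, so Box (r and (Box s and s)) is false at v.
      At w: r is true, Box s and s is false, so r and (Box s and s) is false.
Satisfying worlds: none.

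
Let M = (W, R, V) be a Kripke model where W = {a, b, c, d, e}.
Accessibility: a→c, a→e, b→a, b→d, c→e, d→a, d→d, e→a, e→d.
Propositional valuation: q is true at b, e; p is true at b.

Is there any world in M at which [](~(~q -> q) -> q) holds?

Let φ = [](~(~q -> q) -> q). Evaluate φ at each world:
  a (successors {c, e}): φ is false.
  b (successors {a, d}): φ is false.
  c (successors {e}): φ is true.
  d (successors {a, d}): φ is false.
  e (successors {a, d}): φ is false.
Detail at c (witness):
  At c: [](~(~q -> q) -> q) requires ~(~q -> q) -> q at every successor {e}.
    At e: ~(~q -> q) -> q is true.
  So [](~(~q -> q) -> q) is true at c.

Yes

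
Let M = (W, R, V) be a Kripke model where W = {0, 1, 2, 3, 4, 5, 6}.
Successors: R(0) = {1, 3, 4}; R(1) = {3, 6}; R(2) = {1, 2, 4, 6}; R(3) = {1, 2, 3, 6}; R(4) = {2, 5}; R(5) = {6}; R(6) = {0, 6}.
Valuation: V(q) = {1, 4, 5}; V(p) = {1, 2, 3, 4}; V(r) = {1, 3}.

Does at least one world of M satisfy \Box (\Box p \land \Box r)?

No

Let φ = \Box (\Box p \land \Box r). Evaluate φ at each world:
  0 (successors {1, 3, 4}): φ is false.
  1 (successors {3, 6}): φ is false.
  2 (successors {1, 2, 4, 6}): φ is false.
  3 (successors {1, 2, 3, 6}): φ is false.
  4 (successors {2, 5}): φ is false.
  5 (successors {6}): φ is false.
  6 (successors {0, 6}): φ is false.
For instance, at 2:
  At 2: \Box (\Box p \land \Box r) requires \Box p \land \Box r at every successor {1, 2, 4, 6}.
    \Box p \land \Box r fails at 1, so \Box (\Box p \land \Box r) is false at 2.
      At 1: \Box p is false, \Box r is false, so \Box p \land \Box r is false.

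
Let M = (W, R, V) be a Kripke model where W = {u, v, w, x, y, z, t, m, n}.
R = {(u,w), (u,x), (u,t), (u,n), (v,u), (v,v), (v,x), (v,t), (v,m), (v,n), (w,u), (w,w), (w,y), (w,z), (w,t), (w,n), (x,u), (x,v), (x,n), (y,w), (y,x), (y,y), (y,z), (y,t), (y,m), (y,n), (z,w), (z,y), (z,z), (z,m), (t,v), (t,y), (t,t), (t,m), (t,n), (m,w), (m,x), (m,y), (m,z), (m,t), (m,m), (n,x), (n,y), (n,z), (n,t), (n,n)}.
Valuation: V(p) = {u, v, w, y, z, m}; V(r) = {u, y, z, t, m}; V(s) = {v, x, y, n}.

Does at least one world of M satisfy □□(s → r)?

Let φ = □□(s → r). Evaluate φ at each world:
  u (successors {w, x, t, n}): φ is false.
  v (successors {u, v, x, t, m, n}): φ is false.
  w (successors {u, w, y, z, t, n}): φ is false.
  x (successors {u, v, n}): φ is false.
  y (successors {w, x, y, z, t, m, n}): φ is false.
  z (successors {w, y, z, m}): φ is false.
  t (successors {v, y, t, m, n}): φ is false.
  m (successors {w, x, y, z, t, m}): φ is false.
  n (successors {x, y, z, t, n}): φ is false.
For instance, at w:
  At w: □□(s → r) requires □(s → r) at every successor {u, w, y, z, t, n}.
    □(s → r) fails at u, so □□(s → r) is false at w.
      At u: □(s → r) requires s → r at every successor {w, x, t, n}.
        s → r fails at x, so □(s → r) is false at u.

No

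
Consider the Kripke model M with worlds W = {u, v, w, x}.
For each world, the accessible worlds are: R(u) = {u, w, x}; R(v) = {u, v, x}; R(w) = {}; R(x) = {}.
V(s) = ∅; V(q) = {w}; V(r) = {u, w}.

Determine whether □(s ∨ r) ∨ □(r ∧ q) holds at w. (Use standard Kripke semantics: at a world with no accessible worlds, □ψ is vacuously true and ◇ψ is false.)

At w: □(s ∨ r) is true, □(r ∧ q) is true, so □(s ∨ r) ∨ □(r ∧ q) is true.
  At w: no accessible worlds, so □(s ∨ r) holds vacuously.
  At w: no accessible worlds, so □(r ∧ q) holds vacuously.

Yes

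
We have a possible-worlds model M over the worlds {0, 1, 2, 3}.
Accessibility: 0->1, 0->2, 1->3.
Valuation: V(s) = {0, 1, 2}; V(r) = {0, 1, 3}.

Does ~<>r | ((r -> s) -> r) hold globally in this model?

Let φ = ~<>r | ((r -> s) -> r). Evaluate φ at each world:
  0 (successors {1, 2}): φ is true.
  1 (successors {3}): φ is true.
  2 (successors ∅): φ is true.
  3 (successors ∅): φ is true.
For instance, at 0:
  At 0: ~<>r is false, (r -> s) -> r is true, so ~<>r | ((r -> s) -> r) is true.
    At 0: <>r is true, so ~<>r is false.
      At 0: <>r requires r at some successor in {1, 2}.
        r holds at 1, so <>r is true at 0.

Yes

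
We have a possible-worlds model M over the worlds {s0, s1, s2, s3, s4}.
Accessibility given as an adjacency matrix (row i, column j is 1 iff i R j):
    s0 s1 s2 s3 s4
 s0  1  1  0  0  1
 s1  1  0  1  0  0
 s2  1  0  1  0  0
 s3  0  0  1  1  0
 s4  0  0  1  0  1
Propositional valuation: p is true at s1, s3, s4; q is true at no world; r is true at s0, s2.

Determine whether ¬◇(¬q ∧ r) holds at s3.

At s3: ◇(¬q ∧ r) is true, so ¬◇(¬q ∧ r) is false.
  At s3: ◇(¬q ∧ r) requires ¬q ∧ r at some successor in {s2, s3}.
    ¬q ∧ r holds at s2, so ◇(¬q ∧ r) is true at s3.

No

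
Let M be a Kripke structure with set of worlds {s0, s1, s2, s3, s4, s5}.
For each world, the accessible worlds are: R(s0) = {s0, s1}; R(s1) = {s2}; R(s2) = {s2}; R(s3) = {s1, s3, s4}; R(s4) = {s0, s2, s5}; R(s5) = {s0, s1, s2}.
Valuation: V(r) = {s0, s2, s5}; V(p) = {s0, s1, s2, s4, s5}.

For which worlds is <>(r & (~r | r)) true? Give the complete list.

s0, s1, s2, s4, s5

Let φ = <>(r & (~r | r)). Evaluate φ at each world:
  s0 (successors {s0, s1}): φ is true.
  s1 (successors {s2}): φ is true.
  s2 (successors {s2}): φ is true.
  s3 (successors {s1, s3, s4}): φ is false.
  s4 (successors {s0, s2, s5}): φ is true.
  s5 (successors {s0, s1, s2}): φ is true.
For instance, at s1:
  At s1: <>(r & (~r | r)) requires r & (~r | r) at some successor in {s2}.
    r & (~r | r) holds at s2, so <>(r & (~r | r)) is true at s1.
Satisfying worlds: {s0, s1, s2, s4, s5}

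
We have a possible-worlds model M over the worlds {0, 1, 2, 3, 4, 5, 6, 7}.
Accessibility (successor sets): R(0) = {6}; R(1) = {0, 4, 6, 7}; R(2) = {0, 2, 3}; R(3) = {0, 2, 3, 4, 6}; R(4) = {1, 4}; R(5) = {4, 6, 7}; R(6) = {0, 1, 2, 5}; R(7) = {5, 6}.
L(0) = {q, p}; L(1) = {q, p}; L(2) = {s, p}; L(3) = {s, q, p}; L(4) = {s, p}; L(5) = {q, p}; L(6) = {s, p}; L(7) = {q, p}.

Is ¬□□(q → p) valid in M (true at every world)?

Let φ = ¬□□(q → p). Evaluate φ at each world:
  0 (successors {6}): φ is false.
  1 (successors {0, 4, 6, 7}): φ is false.
  2 (successors {0, 2, 3}): φ is false.
  3 (successors {0, 2, 3, 4, 6}): φ is false.
  4 (successors {1, 4}): φ is false.
  5 (successors {4, 6, 7}): φ is false.
  6 (successors {0, 1, 2, 5}): φ is false.
  7 (successors {5, 6}): φ is false.
Detail at 0 (counterexample):
  At 0: □□(q → p) is true, so ¬□□(q → p) is false.
    At 0: □□(q → p) requires □(q → p) at every successor {6}.
      At 6: □(q → p) is true.
    So □□(q → p) is true at 0.

No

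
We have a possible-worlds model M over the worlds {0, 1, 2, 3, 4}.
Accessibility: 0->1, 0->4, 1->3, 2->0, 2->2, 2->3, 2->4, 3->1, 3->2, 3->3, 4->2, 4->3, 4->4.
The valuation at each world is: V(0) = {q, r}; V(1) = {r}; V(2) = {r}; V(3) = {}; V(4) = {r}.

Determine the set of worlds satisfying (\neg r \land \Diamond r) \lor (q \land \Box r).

0, 3

Let φ = (\neg r \land \Diamond r) \lor (q \land \Box r). Evaluate φ at each world:
  0 (successors {1, 4}): φ is true.
  1 (successors {3}): φ is false.
  2 (successors {0, 2, 3, 4}): φ is false.
  3 (successors {1, 2, 3}): φ is true.
  4 (successors {2, 3, 4}): φ is false.
For instance, at 2:
  At 2: \neg r \land \Diamond r is false, q \land \Box r is false, so (\neg r \land \Diamond r) \lor (q \land \Box r) is false.
    At 2: \neg r is false, \Diamond r is true, so \neg r \land \Diamond r is false.
      At 2: \Diamond r requires r at some successor in {0, 2, 3, 4}.
        r holds at 0, so \Diamond r is true at 2.
    At 2: q is false, \Box r is false, so q \land \Box r is false.
      At 2: \Box r requires r at every successor {0, 2, 3, 4}.
        r fails at 3, so \Box r is false at 2.
Satisfying worlds: {0, 3}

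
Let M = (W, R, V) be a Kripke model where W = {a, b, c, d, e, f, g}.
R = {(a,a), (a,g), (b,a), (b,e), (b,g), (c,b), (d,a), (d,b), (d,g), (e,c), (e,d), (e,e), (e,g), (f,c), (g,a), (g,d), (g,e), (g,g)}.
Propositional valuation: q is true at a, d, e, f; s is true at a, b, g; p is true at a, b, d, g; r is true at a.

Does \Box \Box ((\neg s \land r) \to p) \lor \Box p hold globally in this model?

Yes

Let φ = \Box \Box ((\neg s \land r) \to p) \lor \Box p. Evaluate φ at each world:
  a (successors {a, g}): φ is true.
  b (successors {a, e, g}): φ is true.
  c (successors {b}): φ is true.
  d (successors {a, b, g}): φ is true.
  e (successors {c, d, e, g}): φ is true.
  f (successors {c}): φ is true.
  g (successors {a, d, e, g}): φ is true.
For instance, at f:
  At f: \Box \Box ((\neg s \land r) \to p) is true, \Box p is false, so \Box \Box ((\neg s \land r) \to p) \lor \Box p is true.
    At f: \Box \Box ((\neg s \land r) \to p) requires \Box ((\neg s \land r) \to p) at every successor {c}.
      At c: \Box ((\neg s \land r) \to p) is true.
    So \Box \Box ((\neg s \land r) \to p) is true at f.
    At f: \Box p requires p at every successor {c}.
      p fails at c, so \Box p is false at f.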